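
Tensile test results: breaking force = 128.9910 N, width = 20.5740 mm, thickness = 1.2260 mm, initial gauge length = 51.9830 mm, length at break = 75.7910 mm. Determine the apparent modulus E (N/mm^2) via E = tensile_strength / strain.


TS = F / (w * t) = 128.9910 / (20.5740 * 1.2260) = 5.1139 N/mm^2
strain = (Lf - L0) / L0 = (75.7910 - 51.9830) / 51.9830 = 0.4580
E = TS / strain = 5.1139 / 0.4580 = 11.1658 N/mm^2


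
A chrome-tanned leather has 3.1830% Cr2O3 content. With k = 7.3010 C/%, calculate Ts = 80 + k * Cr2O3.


Formula: Ts = 80 + k * Cr2O3
Substituting: Ts = 80 + 7.3010 * 3.1830
Result: 103.2391 C


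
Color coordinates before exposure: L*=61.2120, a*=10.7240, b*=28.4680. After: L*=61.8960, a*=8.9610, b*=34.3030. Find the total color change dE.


dL = 0.6840, da = -1.7630, db = 5.8350
dE = sqrt(0.6840^2 + (-1.7630)^2 + 5.8350^2) = 6.1338


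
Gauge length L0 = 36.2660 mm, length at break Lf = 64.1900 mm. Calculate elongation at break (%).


Formula: Elongation = (Lf - L0) / L0 * 100
Substituting: Elongation = (64.1900 - 36.2660) / 36.2660 * 100
Result: 76.9977 %


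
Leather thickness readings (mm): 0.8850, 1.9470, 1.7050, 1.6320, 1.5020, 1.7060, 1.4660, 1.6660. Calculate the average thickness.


Formula: Average = sum / n
Substituting: Average = 12.5090 / 8
Result: 1.5636 mm


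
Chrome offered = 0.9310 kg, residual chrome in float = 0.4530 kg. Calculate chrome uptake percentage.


Formula: Uptake = (offered - residual) / offered * 100
Substituting: Uptake = (0.9310 - 0.4530) / 0.9310 * 100
Result: 51.3426 %


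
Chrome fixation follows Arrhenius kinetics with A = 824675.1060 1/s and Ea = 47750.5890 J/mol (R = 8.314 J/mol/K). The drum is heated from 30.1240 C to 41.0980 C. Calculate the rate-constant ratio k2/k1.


T1 = 30.1240 + 273.15 = 303.2740 K; T2 = 41.0980 + 273.15 = 314.2480 K
k1 = A * exp(-Ea/(R*T1)) = 824675.1060 * exp(-47750.5890/(8.314*303.2740)) = 0.00491615 1/s
k2 = A * exp(-Ea/(R*T2)) = 824675.1060 * exp(-47750.5890/(8.314*314.2480)) = 0.0095245 1/s
k2/k1 = 0.0095245 / 0.00491615 = 1.9374


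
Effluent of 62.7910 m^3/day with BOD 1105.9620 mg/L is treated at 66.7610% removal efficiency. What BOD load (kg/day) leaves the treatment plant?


Load_in = volume * conc / 1000 = 62.7910 * 1105.9620 / 1000 = 69.4445 kg/day
Removed = Load_in * eff / 100 = 69.4445 * 66.7610 / 100 = 46.3618 kg/day
Load_out = Load_in - Removed = 69.4445 - 46.3618 = 23.0826 kg/day


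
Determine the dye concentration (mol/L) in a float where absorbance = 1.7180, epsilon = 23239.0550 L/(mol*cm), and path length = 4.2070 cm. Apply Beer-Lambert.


Formula: c = A / (epsilon * l)
Substituting: c = 1.7180 / (23239.0550 * 4.2070)
Result: 1.7572e-05 mol/L


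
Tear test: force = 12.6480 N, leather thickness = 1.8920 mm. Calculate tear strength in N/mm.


Formula: Tear strength = force / thickness
Substituting: Tear strength = 12.6480 / 1.8920
Result: 6.6850 N/mm


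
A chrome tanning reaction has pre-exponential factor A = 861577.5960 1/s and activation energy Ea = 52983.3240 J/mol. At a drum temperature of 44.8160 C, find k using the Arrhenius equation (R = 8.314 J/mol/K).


T_K = T_C + 273.15 = 44.8160 + 273.15 = 317.9660 K
exponent = -Ea / (R * T_K) = -52983.3240 / (8.314 * 317.9660) = -20.0423
k = A * exp(exponent) = 861577.5960 * exp(-20.0423) = 0.00170222 1/s


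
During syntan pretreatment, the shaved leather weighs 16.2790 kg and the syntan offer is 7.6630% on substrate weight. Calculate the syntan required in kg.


Formula: Syntan = substrate * pct / 100
Substituting: Syntan = 16.2790 * 7.6630 / 100
Result: 1.2475 kg


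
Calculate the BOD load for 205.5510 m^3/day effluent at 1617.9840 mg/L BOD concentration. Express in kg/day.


Formula: BOD_load = volume * conc / 1000
Substituting: BOD_load = 205.5510 * 1617.9840 / 1000
Result: 332.5782 kg/day


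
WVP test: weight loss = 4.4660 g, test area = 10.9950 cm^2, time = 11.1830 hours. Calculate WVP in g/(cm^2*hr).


Formula: WVP = loss / (area * time)
Substituting: WVP = 4.4660 / (10.9950 * 11.1830)
Result: 0.0363216 g/(cm^2*hr)


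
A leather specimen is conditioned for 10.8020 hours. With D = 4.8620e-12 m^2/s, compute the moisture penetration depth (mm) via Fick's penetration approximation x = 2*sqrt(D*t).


t = 10.8020 hr * 3600 = 38887.2000 s
D * t = 4.8620e-12 * 38887.2000 = 1.8907e-07
x = 2 * sqrt(D*t) = 2 * sqrt(1.8907e-07) = 8.6964e-04 m = 0.8696 mm


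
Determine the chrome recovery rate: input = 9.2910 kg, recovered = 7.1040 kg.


Formula: Recovery = recovered / input * 100
Substituting: Recovery = 7.1040 / 9.2910 * 100
Result: 76.4611 %


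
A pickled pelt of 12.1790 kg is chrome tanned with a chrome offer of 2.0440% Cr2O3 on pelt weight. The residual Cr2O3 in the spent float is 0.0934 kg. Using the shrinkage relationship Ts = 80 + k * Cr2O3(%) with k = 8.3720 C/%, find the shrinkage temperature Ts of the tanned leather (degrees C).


Offered = pelt * offer_pct / 100 = 12.1790 * 2.0440 / 100 = 0.2489 kg
Uptake = offered - residual = 0.2489 - 0.0934 = 0.1555 kg
Cr2O3% on pelt = uptake / pelt * 100 = 0.1555 / 12.1790 * 100 = 1.2771 %
Ts = 80 + k * Cr2O3% = 80 + 8.3720 * 1.2771 = 90.6919 C


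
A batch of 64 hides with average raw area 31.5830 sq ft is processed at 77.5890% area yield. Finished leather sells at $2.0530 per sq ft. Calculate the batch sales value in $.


Raw_total = N * avg_area = 64 * 31.5830 = 2021.3120 sq ft
Finished = Raw_total * yield / 100 = 2021.3120 * 77.5890 / 100 = 1568.3158 sq ft
Value = Finished * price = 1568.3158 * 2.0530 = 3219.7523 $


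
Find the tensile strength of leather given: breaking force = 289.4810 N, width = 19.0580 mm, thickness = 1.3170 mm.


Formula: TS = force / (width * thickness)
Substituting: TS = 289.4810 / (19.0580 * 1.3170)
Result: 11.5334 N/mm^2


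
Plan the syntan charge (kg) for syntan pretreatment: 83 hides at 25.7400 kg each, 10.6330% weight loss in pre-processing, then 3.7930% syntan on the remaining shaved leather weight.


Total_raw = N * avg_wt = 83 * 25.7400 = 2136.4200 kg
Substrate = Total_raw * (1 - loss/100) = 2136.4200 * (1 - 10.6330/100) = 1909.2545 kg
Syntan = Substrate * pct / 100 = 1909.2545 * 3.7930 / 100 = 72.4180 kg


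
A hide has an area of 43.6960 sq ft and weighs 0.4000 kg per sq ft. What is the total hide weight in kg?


Formula: Weight = area * weight_per_sqft
Substituting: Weight = 43.6960 * 0.4000
Result: 17.4784 kg


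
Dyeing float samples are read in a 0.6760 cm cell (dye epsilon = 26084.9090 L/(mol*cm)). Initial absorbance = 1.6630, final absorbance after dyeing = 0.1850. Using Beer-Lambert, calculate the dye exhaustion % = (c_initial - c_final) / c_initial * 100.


c_initial = A_i / (epsilon * l) = 1.6630 / (26084.9090 * 0.6760) = 9.4310e-05 mol/L
c_final = A_f / (epsilon * l) = 0.1850 / (26084.9090 * 0.6760) = 1.0491e-05 mol/L
Exhaustion = (c_initial - c_final) / c_initial * 100 = (9.4310e-05 - 1.0491e-05) / 9.4310e-05 * 100 = 88.8755 %


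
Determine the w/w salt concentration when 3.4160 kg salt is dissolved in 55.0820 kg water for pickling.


Formula: Conc = salt / (water + salt) * 100
Substituting: Conc = 3.4160 / (55.0820 + 3.4160) * 100
Result: 5.8395 %


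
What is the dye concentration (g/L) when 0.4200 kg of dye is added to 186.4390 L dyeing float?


Formula: Conc = dye_mass(kg) / volume(L) * 1000
Substituting: Conc = 0.4200 / 186.4390 * 1000
Result: 2.2527 g/L


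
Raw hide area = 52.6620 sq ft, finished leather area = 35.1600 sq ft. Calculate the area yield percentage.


Formula: Yield = finished / raw * 100
Substituting: Yield = 35.1600 / 52.6620 * 100
Result: 66.7654 %


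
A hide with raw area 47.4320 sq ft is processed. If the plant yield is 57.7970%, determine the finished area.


Formula: finished = raw * yield / 100
Substituting: finished = 47.4320 * 57.7970 / 100
Result: 27.4143 sq ft


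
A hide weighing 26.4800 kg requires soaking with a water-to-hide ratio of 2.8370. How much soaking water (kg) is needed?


Formula: Water = hide_weight * ratio
Substituting: Water = 26.4800 * 2.8370
Result: 75.1238 kg


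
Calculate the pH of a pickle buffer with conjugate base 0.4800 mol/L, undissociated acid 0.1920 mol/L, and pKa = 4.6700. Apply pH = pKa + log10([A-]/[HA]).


ratio = [A-] / [HA] = 0.4800 / 0.1920 = 2.5000
log10(ratio) = 0.3979
pH = pKa + log10(ratio) = 4.6700 + 0.3979 = 5.0679


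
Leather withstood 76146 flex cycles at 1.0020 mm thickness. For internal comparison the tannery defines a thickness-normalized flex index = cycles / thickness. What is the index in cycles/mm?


Formula: Index = cycles / thickness
Substituting: Index = 76146 / 1.0020
Result: 75994.0120 cycles/mm


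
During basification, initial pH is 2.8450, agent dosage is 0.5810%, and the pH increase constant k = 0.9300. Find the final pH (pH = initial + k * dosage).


Formula: pH_final = pH_initial + k * base_pct
Substituting: pH_final = 2.8450 + 0.9300 * 0.5810
Result: 3.3853


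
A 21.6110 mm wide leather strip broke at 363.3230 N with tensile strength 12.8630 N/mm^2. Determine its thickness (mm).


Formula: t = F / (TS * w)
Substituting: t = 363.3230 / (12.8630 * 21.6110)
Result: 1.3070 mm


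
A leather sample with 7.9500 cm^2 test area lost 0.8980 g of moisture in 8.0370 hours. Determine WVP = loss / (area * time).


Formula: WVP = loss / (area * time)
Substituting: WVP = 0.8980 / (7.9500 * 8.0370)
Result: 0.0140545 g/(cm^2*hr)


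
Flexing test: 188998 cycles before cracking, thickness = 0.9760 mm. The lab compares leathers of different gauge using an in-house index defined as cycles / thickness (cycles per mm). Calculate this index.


Formula: Index = cycles / thickness
Substituting: Index = 188998 / 0.9760
Result: 193645.4918 cycles/mm


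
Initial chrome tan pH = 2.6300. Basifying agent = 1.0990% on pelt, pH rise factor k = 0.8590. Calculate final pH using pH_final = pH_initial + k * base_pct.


Formula: pH_final = pH_initial + k * base_pct
Substituting: pH_final = 2.6300 + 0.8590 * 1.0990
Result: 3.5740


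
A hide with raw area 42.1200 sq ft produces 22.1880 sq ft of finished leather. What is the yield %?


Formula: Yield = finished / raw * 100
Substituting: Yield = 22.1880 / 42.1200 * 100
Result: 52.6781 %


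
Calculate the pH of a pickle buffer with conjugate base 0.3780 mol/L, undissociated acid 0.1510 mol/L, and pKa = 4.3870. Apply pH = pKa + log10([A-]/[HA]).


ratio = [A-] / [HA] = 0.3780 / 0.1510 = 2.5033
log10(ratio) = 0.3985
pH = pKa + log10(ratio) = 4.3870 + 0.3985 = 4.7855


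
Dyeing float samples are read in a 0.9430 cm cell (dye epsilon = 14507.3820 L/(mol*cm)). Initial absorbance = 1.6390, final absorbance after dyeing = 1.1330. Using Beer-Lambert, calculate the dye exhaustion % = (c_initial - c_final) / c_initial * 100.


c_initial = A_i / (epsilon * l) = 1.6390 / (14507.3820 * 0.9430) = 1.1981e-04 mol/L
c_final = A_f / (epsilon * l) = 1.1330 / (14507.3820 * 0.9430) = 8.2819e-05 mol/L
Exhaustion = (c_initial - c_final) / c_initial * 100 = (1.1981e-04 - 8.2819e-05) / 1.1981e-04 * 100 = 30.8725 %


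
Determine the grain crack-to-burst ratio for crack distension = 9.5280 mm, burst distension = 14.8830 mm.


Formula: Ratio = crack / burst
Substituting: Ratio = 9.5280 / 14.8830
Result: 0.6402


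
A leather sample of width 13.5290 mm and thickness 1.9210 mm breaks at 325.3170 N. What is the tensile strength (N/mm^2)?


Formula: TS = force / (width * thickness)
Substituting: TS = 325.3170 / (13.5290 * 1.9210)
Result: 12.5174 N/mm^2


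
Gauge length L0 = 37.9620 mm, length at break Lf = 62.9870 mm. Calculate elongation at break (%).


Formula: Elongation = (Lf - L0) / L0 * 100
Substituting: Elongation = (62.9870 - 37.9620) / 37.9620 * 100
Result: 65.9212 %


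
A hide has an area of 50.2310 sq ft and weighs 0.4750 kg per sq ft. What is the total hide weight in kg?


Formula: Weight = area * weight_per_sqft
Substituting: Weight = 50.2310 * 0.4750
Result: 23.8597 kg


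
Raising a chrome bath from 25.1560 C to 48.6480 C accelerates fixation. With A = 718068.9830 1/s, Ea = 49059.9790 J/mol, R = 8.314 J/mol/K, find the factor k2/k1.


T1 = 25.1560 + 273.15 = 298.3060 K; T2 = 48.6480 + 273.15 = 321.7980 K
k1 = A * exp(-Ea/(R*T1)) = 718068.9830 * exp(-49059.9790/(8.314*298.3060)) = 0.00184182 1/s
k2 = A * exp(-Ea/(R*T2)) = 718068.9830 * exp(-49059.9790/(8.314*321.7980)) = 0.00780555 1/s
k2/k1 = 0.00780555 / 0.00184182 = 4.2380


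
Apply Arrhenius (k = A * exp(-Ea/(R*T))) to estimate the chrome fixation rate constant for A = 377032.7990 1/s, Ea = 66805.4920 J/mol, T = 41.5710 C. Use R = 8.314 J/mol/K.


T_K = T_C + 273.15 = 41.5710 + 273.15 = 314.7210 K
exponent = -Ea / (R * T_K) = -66805.4920 / (8.314 * 314.7210) = -25.5315
k = A * exp(exponent) = 377032.7990 * exp(-25.5315) = 3.0774e-06 1/s


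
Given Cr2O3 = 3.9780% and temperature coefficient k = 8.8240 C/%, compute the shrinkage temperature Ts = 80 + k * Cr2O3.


Formula: Ts = 80 + k * Cr2O3
Substituting: Ts = 80 + 8.8240 * 3.9780
Result: 115.1019 C


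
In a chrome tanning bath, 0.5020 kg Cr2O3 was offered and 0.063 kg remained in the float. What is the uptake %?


Formula: Uptake = (offered - residual) / offered * 100
Substituting: Uptake = (0.5020 - 0.063) / 0.5020 * 100
Result: 87.4502 %


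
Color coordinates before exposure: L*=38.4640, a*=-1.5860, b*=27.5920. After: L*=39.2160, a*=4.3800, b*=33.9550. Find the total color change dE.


dL = 0.7520, da = 5.9660, db = 6.3630
dE = sqrt(0.7520^2 + 5.9660^2 + 6.3630^2) = 8.7548


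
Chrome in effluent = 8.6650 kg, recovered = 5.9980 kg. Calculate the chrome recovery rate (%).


Formula: Recovery = recovered / input * 100
Substituting: Recovery = 5.9980 / 8.6650 * 100
Result: 69.2210 %


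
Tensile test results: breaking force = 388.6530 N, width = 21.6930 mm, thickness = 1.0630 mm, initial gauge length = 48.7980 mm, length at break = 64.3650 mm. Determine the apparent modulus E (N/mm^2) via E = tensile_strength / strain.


TS = F / (w * t) = 388.6530 / (21.6930 * 1.0630) = 16.8542 N/mm^2
strain = (Lf - L0) / L0 = (64.3650 - 48.7980) / 48.7980 = 0.3190
E = TS / strain = 16.8542 / 0.3190 = 52.8331 N/mm^2


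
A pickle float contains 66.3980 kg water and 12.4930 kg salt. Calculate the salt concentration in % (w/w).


Formula: Conc = salt / (water + salt) * 100
Substituting: Conc = 12.4930 / (66.3980 + 12.4930) * 100
Result: 15.8358 %


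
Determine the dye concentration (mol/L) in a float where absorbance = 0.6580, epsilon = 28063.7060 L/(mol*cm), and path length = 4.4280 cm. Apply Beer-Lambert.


Formula: c = A / (epsilon * l)
Substituting: c = 0.6580 / (28063.7060 * 4.4280)
Result: 5.2951e-06 mol/L


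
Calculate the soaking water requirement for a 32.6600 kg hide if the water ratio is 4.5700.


Formula: Water = hide_weight * ratio
Substituting: Water = 32.6600 * 4.5700
Result: 149.2562 kg


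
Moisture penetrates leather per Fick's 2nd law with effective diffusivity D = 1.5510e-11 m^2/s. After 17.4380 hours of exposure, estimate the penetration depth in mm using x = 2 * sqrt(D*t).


t = 17.4380 hr * 3600 = 62776.8000 s
D * t = 1.5510e-11 * 62776.8000 = 9.7367e-07
x = 2 * sqrt(D*t) = 2 * sqrt(9.7367e-07) = 0.00197349 m = 1.9735 mm


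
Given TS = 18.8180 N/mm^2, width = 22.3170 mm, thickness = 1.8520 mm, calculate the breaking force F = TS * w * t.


Formula: F = TS * w * t
Substituting: F = 18.8180 * 22.3170 * 1.8520
Result: 777.7683 N


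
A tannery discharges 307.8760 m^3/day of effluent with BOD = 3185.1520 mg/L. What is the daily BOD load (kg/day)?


Formula: BOD_load = volume * conc / 1000
Substituting: BOD_load = 307.8760 * 3185.1520 / 1000
Result: 980.6319 kg/day


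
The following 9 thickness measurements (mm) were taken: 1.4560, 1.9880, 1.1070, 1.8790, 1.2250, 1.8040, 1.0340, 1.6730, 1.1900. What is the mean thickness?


Formula: Average = sum / n
Substituting: Average = 13.3560 / 9
Result: 1.4840 mm


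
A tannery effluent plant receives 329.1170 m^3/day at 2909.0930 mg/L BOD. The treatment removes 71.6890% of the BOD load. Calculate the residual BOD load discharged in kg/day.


Load_in = volume * conc / 1000 = 329.1170 * 2909.0930 / 1000 = 957.4320 kg/day
Removed = Load_in * eff / 100 = 957.4320 * 71.6890 / 100 = 686.3734 kg/day
Load_out = Load_in - Removed = 957.4320 - 686.3734 = 271.0586 kg/day


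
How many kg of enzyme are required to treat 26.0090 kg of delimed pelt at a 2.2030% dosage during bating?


Formula: Enzyme = substrate * pct / 100
Substituting: Enzyme = 26.0090 * 2.2030 / 100
Result: 0.5730 kg


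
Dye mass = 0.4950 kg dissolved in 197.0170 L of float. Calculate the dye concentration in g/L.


Formula: Conc = dye_mass(kg) / volume(L) * 1000
Substituting: Conc = 0.4950 / 197.0170 * 1000
Result: 2.5125 g/L


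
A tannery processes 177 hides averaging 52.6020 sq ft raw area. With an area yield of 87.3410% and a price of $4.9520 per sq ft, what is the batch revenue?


Raw_total = N * avg_area = 177 * 52.6020 = 9310.5540 sq ft
Finished = Raw_total * yield / 100 = 9310.5540 * 87.3410 / 100 = 8131.9310 sq ft
Value = Finished * price = 8131.9310 * 4.9520 = 40269.3222 $


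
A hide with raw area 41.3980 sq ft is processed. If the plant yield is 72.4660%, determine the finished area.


Formula: finished = raw * yield / 100
Substituting: finished = 41.3980 * 72.4660 / 100
Result: 29.9995 sq ft


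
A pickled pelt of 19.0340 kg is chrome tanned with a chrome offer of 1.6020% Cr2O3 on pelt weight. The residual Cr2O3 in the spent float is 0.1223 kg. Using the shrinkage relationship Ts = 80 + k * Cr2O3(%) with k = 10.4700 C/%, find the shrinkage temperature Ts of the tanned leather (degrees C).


Offered = pelt * offer_pct / 100 = 19.0340 * 1.6020 / 100 = 0.3049 kg
Uptake = offered - residual = 0.3049 - 0.1223 = 0.1826 kg
Cr2O3% on pelt = uptake / pelt * 100 = 0.1826 / 19.0340 * 100 = 0.9595 %
Ts = 80 + k * Cr2O3% = 80 + 10.4700 * 0.9595 = 90.0456 C


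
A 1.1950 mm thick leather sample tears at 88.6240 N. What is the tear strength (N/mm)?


Formula: Tear strength = force / thickness
Substituting: Tear strength = 88.6240 / 1.1950
Result: 74.1623 N/mm


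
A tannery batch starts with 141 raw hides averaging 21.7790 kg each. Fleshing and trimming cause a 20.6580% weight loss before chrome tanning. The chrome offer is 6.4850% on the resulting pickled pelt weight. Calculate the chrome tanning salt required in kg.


Total_raw = N * avg_wt = 141 * 21.7790 = 3070.8390 kg
Substrate = Total_raw * (1 - loss/100) = 3070.8390 * (1 - 20.6580/100) = 2436.4651 kg
Chrome = Substrate * pct / 100 = 2436.4651 * 6.4850 / 100 = 158.0048 kg


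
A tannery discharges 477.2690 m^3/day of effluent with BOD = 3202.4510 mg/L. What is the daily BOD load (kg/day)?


Formula: BOD_load = volume * conc / 1000
Substituting: BOD_load = 477.2690 * 3202.4510 / 1000
Result: 1528.4306 kg/day


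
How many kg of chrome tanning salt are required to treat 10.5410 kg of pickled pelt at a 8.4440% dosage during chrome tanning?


Formula: Chrome = substrate * pct / 100
Substituting: Chrome = 10.5410 * 8.4440 / 100
Result: 0.8901 kg


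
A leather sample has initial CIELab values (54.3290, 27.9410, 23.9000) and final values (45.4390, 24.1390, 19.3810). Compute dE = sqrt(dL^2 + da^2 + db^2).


dL = -8.8900, da = -3.8020, db = -4.5190
dE = sqrt((-8.8900)^2 + (-3.8020)^2 + (-4.5190)^2) = 10.6728


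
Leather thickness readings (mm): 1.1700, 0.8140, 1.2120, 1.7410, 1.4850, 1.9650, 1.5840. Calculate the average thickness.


Formula: Average = sum / n
Substituting: Average = 9.9710 / 7
Result: 1.4244 mm


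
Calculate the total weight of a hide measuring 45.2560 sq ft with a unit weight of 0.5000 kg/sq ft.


Formula: Weight = area * weight_per_sqft
Substituting: Weight = 45.2560 * 0.5000
Result: 22.6280 kg


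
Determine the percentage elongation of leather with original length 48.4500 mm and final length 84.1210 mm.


Formula: Elongation = (Lf - L0) / L0 * 100
Substituting: Elongation = (84.1210 - 48.4500) / 48.4500 * 100
Result: 73.6244 %


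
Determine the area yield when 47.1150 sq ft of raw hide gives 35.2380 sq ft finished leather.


Formula: Yield = finished / raw * 100
Substituting: Yield = 35.2380 / 47.1150 * 100
Result: 74.7915 %


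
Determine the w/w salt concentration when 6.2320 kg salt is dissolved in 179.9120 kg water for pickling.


Formula: Conc = salt / (water + salt) * 100
Substituting: Conc = 6.2320 / (179.9120 + 6.2320) * 100
Result: 3.3479 %


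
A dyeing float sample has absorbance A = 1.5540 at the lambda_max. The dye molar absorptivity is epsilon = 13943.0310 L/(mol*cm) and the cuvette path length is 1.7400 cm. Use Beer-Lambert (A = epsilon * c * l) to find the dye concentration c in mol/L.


Formula: c = A / (epsilon * l)
Substituting: c = 1.5540 / (13943.0310 * 1.7400)
Result: 6.4054e-05 mol/L


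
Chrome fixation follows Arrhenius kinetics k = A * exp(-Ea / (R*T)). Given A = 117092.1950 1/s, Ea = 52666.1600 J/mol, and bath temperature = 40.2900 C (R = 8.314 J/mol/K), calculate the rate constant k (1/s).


T_K = T_C + 273.15 = 40.2900 + 273.15 = 313.4400 K
exponent = -Ea / (R * T_K) = -52666.1600 / (8.314 * 313.4400) = -20.2100
k = A * exp(exponent) = 117092.1950 * exp(-20.2100) = 1.9562e-04 1/s


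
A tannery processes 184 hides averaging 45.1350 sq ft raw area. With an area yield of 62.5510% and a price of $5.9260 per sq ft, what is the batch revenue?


Raw_total = N * avg_area = 184 * 45.1350 = 8304.8400 sq ft
Finished = Raw_total * yield / 100 = 8304.8400 * 62.5510 / 100 = 5194.7605 sq ft
Value = Finished * price = 5194.7605 * 5.9260 = 30784.1505 $


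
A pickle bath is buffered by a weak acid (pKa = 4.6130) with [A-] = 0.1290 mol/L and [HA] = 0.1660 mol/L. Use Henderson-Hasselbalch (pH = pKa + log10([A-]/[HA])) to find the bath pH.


ratio = [A-] / [HA] = 0.1290 / 0.1660 = 0.7771
log10(ratio) = -0.1095
pH = pKa + log10(ratio) = 4.6130 - 0.1095 = 4.5035


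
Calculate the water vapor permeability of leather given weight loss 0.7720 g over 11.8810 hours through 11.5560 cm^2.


Formula: WVP = loss / (area * time)
Substituting: WVP = 0.7720 / (11.5560 * 11.8810)
Result: 0.00562285 g/(cm^2*hr)


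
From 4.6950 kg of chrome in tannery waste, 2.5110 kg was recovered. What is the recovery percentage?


Formula: Recovery = recovered / input * 100
Substituting: Recovery = 2.5110 / 4.6950 * 100
Result: 53.4824 %


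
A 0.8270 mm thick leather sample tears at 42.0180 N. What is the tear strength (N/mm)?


Formula: Tear strength = force / thickness
Substituting: Tear strength = 42.0180 / 0.8270
Result: 50.8077 N/mm


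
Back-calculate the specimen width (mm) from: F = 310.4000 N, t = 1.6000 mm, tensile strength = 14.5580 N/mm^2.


Formula: w = F / (TS * t)
Substituting: w = 310.4000 / (14.5580 * 1.6000)
Result: 13.3260 mm


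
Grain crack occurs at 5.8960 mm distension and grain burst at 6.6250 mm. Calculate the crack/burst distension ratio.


Formula: Ratio = crack / burst
Substituting: Ratio = 5.8960 / 6.6250
Result: 0.8900


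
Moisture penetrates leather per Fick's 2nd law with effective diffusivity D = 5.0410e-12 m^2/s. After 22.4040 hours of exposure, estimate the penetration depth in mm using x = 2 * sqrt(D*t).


t = 22.4040 hr * 3600 = 80654.4000 s
D * t = 5.0410e-12 * 80654.4000 = 4.0658e-07
x = 2 * sqrt(D*t) = 2 * sqrt(4.0658e-07) = 0.00127527 m = 1.2753 mm


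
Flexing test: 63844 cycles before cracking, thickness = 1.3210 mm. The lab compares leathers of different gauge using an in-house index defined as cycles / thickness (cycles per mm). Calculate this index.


Formula: Index = cycles / thickness
Substituting: Index = 63844 / 1.3210
Result: 48330.0530 cycles/mm


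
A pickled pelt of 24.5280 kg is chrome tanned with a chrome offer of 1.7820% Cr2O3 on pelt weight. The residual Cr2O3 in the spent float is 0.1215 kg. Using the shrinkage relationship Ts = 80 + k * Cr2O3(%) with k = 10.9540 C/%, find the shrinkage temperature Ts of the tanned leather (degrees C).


Offered = pelt * offer_pct / 100 = 24.5280 * 1.7820 / 100 = 0.4371 kg
Uptake = offered - residual = 0.4371 - 0.1215 = 0.3156 kg
Cr2O3% on pelt = uptake / pelt * 100 = 0.3156 / 24.5280 * 100 = 1.2866 %
Ts = 80 + k * Cr2O3% = 80 + 10.9540 * 1.2866 = 94.0939 C


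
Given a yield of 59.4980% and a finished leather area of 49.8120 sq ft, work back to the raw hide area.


Formula: raw = finished * 100 / yield
Substituting: raw = 49.8120 * 100 / 59.4980
Result: 83.7205 sq ft


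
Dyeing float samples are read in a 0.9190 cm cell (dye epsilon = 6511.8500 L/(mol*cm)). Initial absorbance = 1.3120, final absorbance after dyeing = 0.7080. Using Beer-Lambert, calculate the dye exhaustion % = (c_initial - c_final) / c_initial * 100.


c_initial = A_i / (epsilon * l) = 1.3120 / (6511.8500 * 0.9190) = 2.1924e-04 mol/L
c_final = A_f / (epsilon * l) = 0.7080 / (6511.8500 * 0.9190) = 1.1831e-04 mol/L
Exhaustion = (c_initial - c_final) / c_initial * 100 = (2.1924e-04 - 1.1831e-04) / 2.1924e-04 * 100 = 46.0366 %


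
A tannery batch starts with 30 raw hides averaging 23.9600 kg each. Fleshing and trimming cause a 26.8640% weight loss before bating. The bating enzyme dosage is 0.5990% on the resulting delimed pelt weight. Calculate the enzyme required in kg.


Total_raw = N * avg_wt = 30 * 23.9600 = 718.8000 kg
Substrate = Total_raw * (1 - loss/100) = 718.8000 * (1 - 26.8640/100) = 525.7016 kg
Enzyme = Substrate * pct / 100 = 525.7016 * 0.5990 / 100 = 3.1490 kg


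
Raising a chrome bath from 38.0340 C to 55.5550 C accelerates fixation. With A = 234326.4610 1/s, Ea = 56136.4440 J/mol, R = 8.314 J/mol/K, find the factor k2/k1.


T1 = 38.0340 + 273.15 = 311.1840 K; T2 = 55.5550 + 273.15 = 328.7050 K
k1 = A * exp(-Ea/(R*T1)) = 234326.4610 * exp(-56136.4440/(8.314*311.1840)) = 8.8419e-05 1/s
k2 = A * exp(-Ea/(R*T2)) = 234326.4610 * exp(-56136.4440/(8.314*328.7050)) = 2.8108e-04 1/s
k2/k1 = 2.8108e-04 / 8.8419e-05 = 3.1790


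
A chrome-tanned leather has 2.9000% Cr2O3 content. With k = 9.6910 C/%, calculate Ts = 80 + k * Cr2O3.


Formula: Ts = 80 + k * Cr2O3
Substituting: Ts = 80 + 9.6910 * 2.9000
Result: 108.1039 C


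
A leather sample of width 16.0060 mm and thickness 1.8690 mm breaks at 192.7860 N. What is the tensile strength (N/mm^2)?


Formula: TS = force / (width * thickness)
Substituting: TS = 192.7860 / (16.0060 * 1.8690)
Result: 6.4444 N/mm^2


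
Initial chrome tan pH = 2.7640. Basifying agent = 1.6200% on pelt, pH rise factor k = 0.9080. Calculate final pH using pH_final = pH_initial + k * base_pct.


Formula: pH_final = pH_initial + k * base_pct
Substituting: pH_final = 2.7640 + 0.9080 * 1.6200
Result: 4.2350


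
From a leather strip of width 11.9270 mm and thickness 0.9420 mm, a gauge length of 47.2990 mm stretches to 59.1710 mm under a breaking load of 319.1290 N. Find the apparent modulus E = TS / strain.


TS = F / (w * t) = 319.1290 / (11.9270 * 0.9420) = 28.4043 N/mm^2
strain = (Lf - L0) / L0 = (59.1710 - 47.2990) / 47.2990 = 0.2510
E = TS / strain = 28.4043 / 0.2510 = 113.1650 N/mm^2


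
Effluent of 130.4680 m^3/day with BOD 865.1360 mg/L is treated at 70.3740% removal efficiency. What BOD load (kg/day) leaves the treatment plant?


Load_in = volume * conc / 1000 = 130.4680 * 865.1360 / 1000 = 112.8726 kg/day
Removed = Load_in * eff / 100 = 112.8726 * 70.3740 / 100 = 79.4329 kg/day
Load_out = Load_in - Removed = 112.8726 - 79.4329 = 33.4396 kg/day


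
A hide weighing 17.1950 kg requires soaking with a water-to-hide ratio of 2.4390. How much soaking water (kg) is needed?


Formula: Water = hide_weight * ratio
Substituting: Water = 17.1950 * 2.4390
Result: 41.9386 kg


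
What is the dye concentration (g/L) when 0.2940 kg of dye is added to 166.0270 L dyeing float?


Formula: Conc = dye_mass(kg) / volume(L) * 1000
Substituting: Conc = 0.2940 / 166.0270 * 1000
Result: 1.7708 g/L


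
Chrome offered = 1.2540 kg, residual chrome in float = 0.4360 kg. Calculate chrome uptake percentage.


Formula: Uptake = (offered - residual) / offered * 100
Substituting: Uptake = (1.2540 - 0.4360) / 1.2540 * 100
Result: 65.2313 %


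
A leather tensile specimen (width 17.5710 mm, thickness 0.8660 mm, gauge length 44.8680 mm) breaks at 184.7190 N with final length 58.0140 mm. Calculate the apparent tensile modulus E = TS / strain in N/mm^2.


TS = F / (w * t) = 184.7190 / (17.5710 * 0.8660) = 12.1394 N/mm^2
strain = (Lf - L0) / L0 = (58.0140 - 44.8680) / 44.8680 = 0.2930
E = TS / strain = 12.1394 / 0.2930 = 41.4324 N/mm^2


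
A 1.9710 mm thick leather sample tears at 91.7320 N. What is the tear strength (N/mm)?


Formula: Tear strength = force / thickness
Substituting: Tear strength = 91.7320 / 1.9710
Result: 46.5408 N/mm


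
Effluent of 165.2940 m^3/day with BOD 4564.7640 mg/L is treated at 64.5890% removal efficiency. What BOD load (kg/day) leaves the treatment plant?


Load_in = volume * conc / 1000 = 165.2940 * 4564.7640 / 1000 = 754.5281 kg/day
Removed = Load_in * eff / 100 = 754.5281 * 64.5890 / 100 = 487.3422 kg/day
Load_out = Load_in - Removed = 754.5281 - 487.3422 = 267.1859 kg/day


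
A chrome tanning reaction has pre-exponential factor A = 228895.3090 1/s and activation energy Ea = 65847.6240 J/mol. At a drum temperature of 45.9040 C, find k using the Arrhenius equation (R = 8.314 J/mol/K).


T_K = T_C + 273.15 = 45.9040 + 273.15 = 319.0540 K
exponent = -Ea / (R * T_K) = -65847.6240 / (8.314 * 319.0540) = -24.8237
k = A * exp(exponent) = 228895.3090 * exp(-24.8237) = 3.7919e-06 1/s


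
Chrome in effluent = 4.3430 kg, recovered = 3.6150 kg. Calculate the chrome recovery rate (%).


Formula: Recovery = recovered / input * 100
Substituting: Recovery = 3.6150 / 4.3430 * 100
Result: 83.2374 %


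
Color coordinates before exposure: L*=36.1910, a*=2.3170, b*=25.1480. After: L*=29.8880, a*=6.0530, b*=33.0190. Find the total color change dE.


dL = -6.3030, da = 3.7360, db = 7.8710
dE = sqrt((-6.3030)^2 + 3.7360^2 + 7.8710^2) = 10.7535


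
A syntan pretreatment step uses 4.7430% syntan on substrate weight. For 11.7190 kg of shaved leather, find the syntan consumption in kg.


Formula: Syntan = substrate * pct / 100
Substituting: Syntan = 11.7190 * 4.7430 / 100
Result: 0.5558 kg


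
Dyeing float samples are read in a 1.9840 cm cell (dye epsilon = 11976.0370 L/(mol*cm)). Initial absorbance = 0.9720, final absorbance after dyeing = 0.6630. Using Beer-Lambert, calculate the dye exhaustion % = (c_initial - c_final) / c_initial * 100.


c_initial = A_i / (epsilon * l) = 0.9720 / (11976.0370 * 1.9840) = 4.0908e-05 mol/L
c_final = A_f / (epsilon * l) = 0.6630 / (11976.0370 * 1.9840) = 2.7904e-05 mol/L
Exhaustion = (c_initial - c_final) / c_initial * 100 = (4.0908e-05 - 2.7904e-05) / 4.0908e-05 * 100 = 31.7901 %


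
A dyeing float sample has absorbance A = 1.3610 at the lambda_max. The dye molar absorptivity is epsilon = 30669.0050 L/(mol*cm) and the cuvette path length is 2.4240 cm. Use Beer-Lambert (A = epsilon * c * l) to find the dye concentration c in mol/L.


Formula: c = A / (epsilon * l)
Substituting: c = 1.3610 / (30669.0050 * 2.4240)
Result: 1.8307e-05 mol/L


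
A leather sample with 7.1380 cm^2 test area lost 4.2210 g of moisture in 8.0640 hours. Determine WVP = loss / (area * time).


Formula: WVP = loss / (area * time)
Substituting: WVP = 4.2210 / (7.1380 * 8.0640)
Result: 0.0733311 g/(cm^2*hr)


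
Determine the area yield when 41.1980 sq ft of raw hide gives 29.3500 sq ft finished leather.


Formula: Yield = finished / raw * 100
Substituting: Yield = 29.3500 / 41.1980 * 100
Result: 71.2413 %


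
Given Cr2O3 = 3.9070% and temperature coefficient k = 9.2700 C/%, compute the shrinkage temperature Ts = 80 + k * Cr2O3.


Formula: Ts = 80 + k * Cr2O3
Substituting: Ts = 80 + 9.2700 * 3.9070
Result: 116.2179 C


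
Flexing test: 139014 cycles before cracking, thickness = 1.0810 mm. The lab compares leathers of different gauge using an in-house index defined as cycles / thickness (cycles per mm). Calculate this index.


Formula: Index = cycles / thickness
Substituting: Index = 139014 / 1.0810
Result: 128597.5948 cycles/mm


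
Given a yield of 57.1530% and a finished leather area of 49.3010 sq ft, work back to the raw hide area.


Formula: raw = finished * 100 / yield
Substituting: raw = 49.3010 * 100 / 57.1530
Result: 86.2614 sq ft


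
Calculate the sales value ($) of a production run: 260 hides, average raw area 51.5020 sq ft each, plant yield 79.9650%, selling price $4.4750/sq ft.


Raw_total = N * avg_area = 260 * 51.5020 = 13390.5200 sq ft
Finished = Raw_total * yield / 100 = 13390.5200 * 79.9650 / 100 = 10707.7293 sq ft
Value = Finished * price = 10707.7293 * 4.4750 = 47917.0887 $


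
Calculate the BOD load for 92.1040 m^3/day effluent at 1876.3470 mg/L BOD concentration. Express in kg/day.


Formula: BOD_load = volume * conc / 1000
Substituting: BOD_load = 92.1040 * 1876.3470 / 1000
Result: 172.8191 kg/day


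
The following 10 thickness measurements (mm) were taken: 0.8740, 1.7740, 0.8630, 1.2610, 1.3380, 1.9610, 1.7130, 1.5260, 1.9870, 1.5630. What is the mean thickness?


Formula: Average = sum / n
Substituting: Average = 14.8600 / 10
Result: 1.4860 mm


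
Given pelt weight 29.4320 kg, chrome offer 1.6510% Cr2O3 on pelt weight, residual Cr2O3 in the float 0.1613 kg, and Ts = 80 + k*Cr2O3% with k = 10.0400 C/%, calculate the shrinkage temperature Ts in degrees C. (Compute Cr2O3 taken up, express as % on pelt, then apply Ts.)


Offered = pelt * offer_pct / 100 = 29.4320 * 1.6510 / 100 = 0.4859 kg
Uptake = offered - residual = 0.4859 - 0.1613 = 0.3246 kg
Cr2O3% on pelt = uptake / pelt * 100 = 0.3246 / 29.4320 * 100 = 1.1030 %
Ts = 80 + k * Cr2O3% = 80 + 10.0400 * 1.1030 = 91.0737 C


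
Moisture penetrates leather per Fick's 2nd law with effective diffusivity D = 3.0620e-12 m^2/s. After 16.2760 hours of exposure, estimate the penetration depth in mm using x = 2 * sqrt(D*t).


t = 16.2760 hr * 3600 = 58593.6000 s
D * t = 3.0620e-12 * 58593.6000 = 1.7941e-07
x = 2 * sqrt(D*t) = 2 * sqrt(1.7941e-07) = 8.4714e-04 m = 0.8471 mm


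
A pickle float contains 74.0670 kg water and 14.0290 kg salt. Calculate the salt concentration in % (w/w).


Formula: Conc = salt / (water + salt) * 100
Substituting: Conc = 14.0290 / (74.0670 + 14.0290) * 100
Result: 15.9247 %


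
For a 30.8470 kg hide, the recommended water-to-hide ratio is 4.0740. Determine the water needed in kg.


Formula: Water = hide_weight * ratio
Substituting: Water = 30.8470 * 4.0740
Result: 125.6707 kg


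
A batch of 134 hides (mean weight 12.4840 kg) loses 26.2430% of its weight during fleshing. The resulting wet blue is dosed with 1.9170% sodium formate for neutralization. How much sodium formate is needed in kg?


Total_raw = N * avg_wt = 134 * 12.4840 = 1672.8560 kg
Substrate = Total_raw * (1 - loss/100) = 1672.8560 * (1 - 26.2430/100) = 1233.8484 kg
Neutralizer = Substrate * pct / 100 = 1233.8484 * 1.9170 / 100 = 23.6529 kg


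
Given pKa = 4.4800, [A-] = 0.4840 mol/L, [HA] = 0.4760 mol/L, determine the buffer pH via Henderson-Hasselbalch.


ratio = [A-] / [HA] = 0.4840 / 0.4760 = 1.0168
log10(ratio) = 0.00723841
pH = pKa + log10(ratio) = 4.4800 + 0.00723841 = 4.4872


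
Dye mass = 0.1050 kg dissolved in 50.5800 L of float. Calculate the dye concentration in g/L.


Formula: Conc = dye_mass(kg) / volume(L) * 1000
Substituting: Conc = 0.1050 / 50.5800 * 1000
Result: 2.0759 g/L


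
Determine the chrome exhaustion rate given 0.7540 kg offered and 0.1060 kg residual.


Formula: Uptake = (offered - residual) / offered * 100
Substituting: Uptake = (0.7540 - 0.1060) / 0.7540 * 100
Result: 85.9416 %


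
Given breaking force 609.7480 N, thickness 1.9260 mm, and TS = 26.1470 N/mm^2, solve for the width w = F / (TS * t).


Formula: w = F / (TS * t)
Substituting: w = 609.7480 / (26.1470 * 1.9260)
Result: 12.1080 mm


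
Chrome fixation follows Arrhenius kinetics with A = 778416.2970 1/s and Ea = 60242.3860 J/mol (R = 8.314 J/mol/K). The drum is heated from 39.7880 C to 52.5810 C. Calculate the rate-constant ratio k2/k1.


T1 = 39.7880 + 273.15 = 312.9380 K; T2 = 52.5810 + 273.15 = 325.7310 K
k1 = A * exp(-Ea/(R*T1)) = 778416.2970 * exp(-60242.3860/(8.314*312.9380)) = 6.8450e-05 1/s
k2 = A * exp(-Ea/(R*T2)) = 778416.2970 * exp(-60242.3860/(8.314*325.7310)) = 1.6995e-04 1/s
k2/k1 = 1.6995e-04 / 6.8450e-05 = 2.4828


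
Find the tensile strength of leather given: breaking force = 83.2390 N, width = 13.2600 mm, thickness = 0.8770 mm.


Formula: TS = force / (width * thickness)
Substituting: TS = 83.2390 / (13.2600 * 0.8770)
Result: 7.1579 N/mm^2


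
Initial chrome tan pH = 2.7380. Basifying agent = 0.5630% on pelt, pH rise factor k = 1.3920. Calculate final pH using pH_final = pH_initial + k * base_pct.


Formula: pH_final = pH_initial + k * base_pct
Substituting: pH_final = 2.7380 + 1.3920 * 0.5630
Result: 3.5217


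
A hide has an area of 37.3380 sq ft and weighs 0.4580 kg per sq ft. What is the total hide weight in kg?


Formula: Weight = area * weight_per_sqft
Substituting: Weight = 37.3380 * 0.4580
Result: 17.1008 kg


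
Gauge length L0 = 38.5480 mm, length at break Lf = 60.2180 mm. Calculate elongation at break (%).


Formula: Elongation = (Lf - L0) / L0 * 100
Substituting: Elongation = (60.2180 - 38.5480) / 38.5480 * 100
Result: 56.2156 %


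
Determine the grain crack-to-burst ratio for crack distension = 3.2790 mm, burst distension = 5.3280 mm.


Formula: Ratio = crack / burst
Substituting: Ratio = 3.2790 / 5.3280
Result: 0.6154


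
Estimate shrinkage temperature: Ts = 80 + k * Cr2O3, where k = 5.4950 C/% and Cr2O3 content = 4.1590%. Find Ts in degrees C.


Formula: Ts = 80 + k * Cr2O3
Substituting: Ts = 80 + 5.4950 * 4.1590
Result: 102.8537 C


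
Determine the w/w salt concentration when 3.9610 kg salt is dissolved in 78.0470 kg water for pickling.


Formula: Conc = salt / (water + salt) * 100
Substituting: Conc = 3.9610 / (78.0470 + 3.9610) * 100
Result: 4.8300 %


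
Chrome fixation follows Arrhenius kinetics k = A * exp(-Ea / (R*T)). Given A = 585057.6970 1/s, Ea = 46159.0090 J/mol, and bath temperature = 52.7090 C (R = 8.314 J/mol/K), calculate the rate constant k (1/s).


T_K = T_C + 273.15 = 52.7090 + 273.15 = 325.8590 K
exponent = -Ea / (R * T_K) = -46159.0090 / (8.314 * 325.8590) = -17.0379
k = A * exp(exponent) = 585057.6970 * exp(-17.0379) = 0.0233196 1/s


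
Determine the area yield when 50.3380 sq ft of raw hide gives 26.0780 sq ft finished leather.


Formula: Yield = finished / raw * 100
Substituting: Yield = 26.0780 / 50.3380 * 100
Result: 51.8058 %


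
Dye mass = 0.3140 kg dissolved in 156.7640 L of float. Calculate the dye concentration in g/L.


Formula: Conc = dye_mass(kg) / volume(L) * 1000
Substituting: Conc = 0.3140 / 156.7640 * 1000
Result: 2.0030 g/L


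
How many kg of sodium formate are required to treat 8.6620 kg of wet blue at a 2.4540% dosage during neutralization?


Formula: Neutralizer = substrate * pct / 100
Substituting: Neutralizer = 8.6620 * 2.4540 / 100
Result: 0.2126 kg


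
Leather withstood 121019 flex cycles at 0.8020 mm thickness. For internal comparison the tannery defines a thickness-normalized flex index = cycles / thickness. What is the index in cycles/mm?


Formula: Index = cycles / thickness
Substituting: Index = 121019 / 0.8020
Result: 150896.5087 cycles/mm


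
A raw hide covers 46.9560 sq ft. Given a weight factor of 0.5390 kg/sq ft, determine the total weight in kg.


Formula: Weight = area * weight_per_sqft
Substituting: Weight = 46.9560 * 0.5390
Result: 25.3093 kg
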